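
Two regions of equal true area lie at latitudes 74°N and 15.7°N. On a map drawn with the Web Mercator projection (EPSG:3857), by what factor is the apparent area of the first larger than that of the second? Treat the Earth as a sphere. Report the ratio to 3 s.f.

On Mercator, area is exaggerated by sec²φ = 1/cos²φ.
At 74°: sec²(74°) = 1/0.2756² = 13.16.
At 15.7°: sec²(15.7°) = 1/0.9627² = 1.079.
Ratio = 13.16/1.079 = cos²(15.7°)/cos²(74°) ≈ 12.2.

12.2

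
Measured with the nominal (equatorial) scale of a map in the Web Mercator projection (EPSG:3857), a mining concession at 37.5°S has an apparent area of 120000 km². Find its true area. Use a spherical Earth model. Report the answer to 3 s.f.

Mercator is conformal, so the point scale is isotropic: h = k = sec φ = 1/cos φ.
Areal scale = k² = sec²φ = 1/cos²(37.5°) = 1/0.7934² = 1.589.
True area = apparent / (areal scale) = 120000 / 1.589 ≈ 75500 km².

75500 km²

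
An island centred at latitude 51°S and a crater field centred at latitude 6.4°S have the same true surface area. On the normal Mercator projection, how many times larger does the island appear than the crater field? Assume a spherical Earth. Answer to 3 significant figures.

2.49

Mercator is conformal with k = sec φ, so areal scale = k² = sec²φ.
At 51°: sec²(51°) = 1/0.6293² = 2.525.
At 6.4°: sec²(6.4°) = 1/0.9938² = 1.013.
Ratio = 2.525/1.013 = cos²(6.4°)/cos²(51°) ≈ 2.49.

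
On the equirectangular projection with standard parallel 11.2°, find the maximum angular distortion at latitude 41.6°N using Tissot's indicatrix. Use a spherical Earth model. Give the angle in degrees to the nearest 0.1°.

With standard parallel φ₀ = 11.2°, the equirectangular projection gives x = Rλ cos φ₀, y = Rφ, so h = 1 and k = cos 11.2° / cos φ.
At 41.6°: h = 1.000, k = 1.312; principal scales a = 1.312, b = 1.000.
sin(ω/2) = (a − b)/(a + b) = 0.3118/2.312 = 0.1349, so ω = 2 arcsin(0.1349) ≈ 15.5°.

15.5°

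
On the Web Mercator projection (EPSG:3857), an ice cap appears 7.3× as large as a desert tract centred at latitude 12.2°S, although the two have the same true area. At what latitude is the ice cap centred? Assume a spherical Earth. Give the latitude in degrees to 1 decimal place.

68.8°

On Mercator, (apparent₁)/(apparent₂) = sec²φ₁ / sec²φ₂ when true areas are equal.
cos²φ₂ / cos²φ₁ = 7.3  ⇒  cos φ₁ = cos 12.2° / √7.3 = 0.9774/2.702 = 0.3618.
φ₁ = arccos(0.3618) ≈ 68.8°.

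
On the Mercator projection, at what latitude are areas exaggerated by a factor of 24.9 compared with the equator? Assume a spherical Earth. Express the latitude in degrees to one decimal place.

78.4°

Mercator areal scale is sec²φ.
sec²φ = 24.9  ⇒  cos²φ = 0.04016  ⇒  cos φ = 0.2004.
φ = arccos(0.2004) ≈ 78.4°.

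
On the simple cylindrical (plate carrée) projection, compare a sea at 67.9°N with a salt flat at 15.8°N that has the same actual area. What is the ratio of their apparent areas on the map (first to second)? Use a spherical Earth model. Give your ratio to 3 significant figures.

In the plate carrée (x = Rλ, y = Rφ), meridians are true-scale (h = 1) and parallels are stretched by k = sec φ.
Areal scale at 67.9°: h·k = 1.000 × 2.658 = 2.658.
Areal scale at 15.8°: h·k = 1.000 × 1.039 = 1.039.
Ratio = 2.658/1.039 ≈ 2.56.

2.56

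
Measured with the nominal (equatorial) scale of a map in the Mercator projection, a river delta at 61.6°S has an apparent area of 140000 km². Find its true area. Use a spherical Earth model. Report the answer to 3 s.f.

31700 km²

Mercator is conformal, so the point scale is isotropic: h = k = sec φ = 1/cos φ.
Areal scale = k² = sec²φ = 1/cos²(61.6°) = 1/0.4756² = 4.421.
True area = apparent / (areal scale) = 140000 / 4.421 ≈ 31700 km².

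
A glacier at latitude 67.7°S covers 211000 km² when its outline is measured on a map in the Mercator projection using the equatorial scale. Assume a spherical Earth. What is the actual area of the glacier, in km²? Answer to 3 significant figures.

Mercator is conformal, so the point scale is isotropic: h = k = sec φ = 1/cos φ.
Areal scale = k² = sec²φ = 1/cos²(67.7°) = 1/0.3795² = 6.945.
True area = apparent / (areal scale) = 211000 / 6.945 ≈ 30400 km².

30400 km²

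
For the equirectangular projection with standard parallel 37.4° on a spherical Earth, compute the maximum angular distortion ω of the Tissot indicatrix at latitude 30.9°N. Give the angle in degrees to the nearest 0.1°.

4.4°

The equidistant cylindrical projection with φ₀ = 37.4° has h = 1 (meridians true) and k = cos φ₀ / cos φ along parallels.
At 30.9°: h = 1.000, k = 0.9258; principal scales a = 1.000, b = 0.9258.
sin(ω/2) = (a − b)/(a + b) = 0.07418/1.926 = 0.03852, so ω = 2 arcsin(0.03852) ≈ 4.4°.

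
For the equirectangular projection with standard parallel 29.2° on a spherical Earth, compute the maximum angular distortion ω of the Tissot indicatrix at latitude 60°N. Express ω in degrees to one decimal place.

31.5°

In the equirectangular projection with standard parallel φ₀ = 29.2° (x = Rλ cos φ₀, y = Rφ), meridians are true-scale (h = 1) and the parallel scale is k = cos φ₀ / cos φ.
At 60°: h = 1.000, k = 1.746; principal scales a = 1.746, b = 1.000.
sin(ω/2) = (a − b)/(a + b) = 0.7458/2.746 = 0.2716, so ω = 2 arcsin(0.2716) ≈ 31.5°.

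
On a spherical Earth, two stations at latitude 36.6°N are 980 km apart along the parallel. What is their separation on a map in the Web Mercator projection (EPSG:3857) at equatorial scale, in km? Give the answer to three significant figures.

1220 km

The Mercator projection is conformal; its linear scale factor is the same in every direction and equals sec φ = 1/cos φ.
Along the parallel, k = sec 36.6° = 1/0.8028 = 1.246.
Map distance = 980 × 1.246 ≈ 1220 km.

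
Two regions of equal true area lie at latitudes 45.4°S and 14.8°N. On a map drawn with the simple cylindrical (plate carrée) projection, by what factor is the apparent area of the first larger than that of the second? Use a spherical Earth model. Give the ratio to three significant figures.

1.38

Plate carrée maps x = Rλ, y = Rφ. The meridian scale is h = 1 and the parallel scale is k = 1/cos φ = sec φ.
Areal scale at 45.4°: h·k = 1.000 × 1.424 = 1.424.
Areal scale at 14.8°: h·k = 1.000 × 1.034 = 1.034.
Ratio = 1.424/1.034 ≈ 1.38.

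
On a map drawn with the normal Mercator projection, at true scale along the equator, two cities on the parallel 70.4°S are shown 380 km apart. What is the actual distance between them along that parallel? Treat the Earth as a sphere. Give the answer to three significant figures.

127 km

Mercator is conformal, so the point scale is isotropic: h = k = sec φ = 1/cos φ.
Along the parallel at 70.4°, map distances are exaggerated by k = sec 70.4° = 2.981.
True distance = 380 / 2.981 = 380 × cos 70.4° ≈ 127 km.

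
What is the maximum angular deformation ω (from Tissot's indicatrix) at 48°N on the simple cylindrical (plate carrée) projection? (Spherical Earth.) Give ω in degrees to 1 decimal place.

22.9°

Plate carrée maps x = Rλ, y = Rφ. The meridian scale is h = 1 and the parallel scale is k = 1/cos φ = sec φ.
At 48°: h = 1.000, k = 1.494; principal scales a = 1.494, b = 1.000.
sin(ω/2) = (a − b)/(a + b) = 0.4945/2.494 = 0.1982, so ω = 2 arcsin(0.1982) ≈ 22.9°.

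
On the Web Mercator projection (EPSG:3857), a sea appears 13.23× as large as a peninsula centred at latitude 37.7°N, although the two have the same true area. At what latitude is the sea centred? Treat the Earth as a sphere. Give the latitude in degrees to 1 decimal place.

77.4°

On Mercator, (apparent₁)/(apparent₂) = sec²φ₁ / sec²φ₂ when true areas are equal.
cos²φ₂ / cos²φ₁ = 13.23  ⇒  cos φ₁ = cos 37.7° / √13.23 = 0.7912/3.637 = 0.2175.
φ₁ = arccos(0.2175) ≈ 77.4°.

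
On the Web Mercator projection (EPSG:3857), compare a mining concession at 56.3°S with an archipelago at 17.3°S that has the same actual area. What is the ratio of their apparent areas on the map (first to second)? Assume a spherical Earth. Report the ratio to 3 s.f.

2.96

Mercator is conformal with k = sec φ, so areal scale = k² = sec²φ.
At 56.3°: sec²(56.3°) = 1/0.5548² = 3.248.
At 17.3°: sec²(17.3°) = 1/0.9548² = 1.097.
Ratio = 3.248/1.097 = cos²(17.3°)/cos²(56.3°) ≈ 2.96.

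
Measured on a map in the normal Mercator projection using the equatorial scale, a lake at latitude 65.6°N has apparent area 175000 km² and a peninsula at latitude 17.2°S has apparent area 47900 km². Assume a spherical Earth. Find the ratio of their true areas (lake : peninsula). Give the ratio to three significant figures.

0.683

Since Mercator area scale is 1/cos²φ, the true area equals the apparent area multiplied by cos²φ.
True area of lake: 175000 × cos²(65.6°) = 175000 × 0.1707 = 29860 km².
True area of peninsula: 47900 × cos²(17.2°) = 47900 × 0.9126 = 43710 km².
Ratio = 29860 / 43710 ≈ 0.683.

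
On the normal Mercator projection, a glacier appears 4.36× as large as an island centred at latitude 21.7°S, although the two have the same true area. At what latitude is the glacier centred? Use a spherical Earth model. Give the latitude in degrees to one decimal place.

On Mercator, (apparent₁)/(apparent₂) = sec²φ₁ / sec²φ₂ when true areas are equal.
cos²φ₂ / cos²φ₁ = 4.36  ⇒  cos φ₁ = cos 21.7° / √4.36 = 0.9291/2.088 = 0.4450.
φ₁ = arccos(0.4450) ≈ 63.6°.

63.6°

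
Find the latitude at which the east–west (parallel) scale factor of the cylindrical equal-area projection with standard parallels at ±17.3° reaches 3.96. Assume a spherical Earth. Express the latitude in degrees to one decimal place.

For cylindrical equal-area with standard parallel φ₀, h = cos φ / cos φ₀ and k = cos φ₀ / cos φ, so h·k = 1.
k = cos φ₀ / cos φ = 3.96  ⇒  cos φ = cos 17.3° / 3.96 = 0.2411.
φ = arccos(0.2411) ≈ 76.0°.

76.0°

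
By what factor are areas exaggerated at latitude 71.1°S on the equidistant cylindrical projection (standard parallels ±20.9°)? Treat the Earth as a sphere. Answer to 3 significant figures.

The equidistant cylindrical projection with φ₀ = 20.9° has h = 1 (meridians true) and k = cos φ₀ / cos φ along parallels.
Areal scale = h·k = 1 × cos φ₀ / cos φ; at 71.1°, h = 1.000, k = 2.884, so h·k = 2.884.

2.88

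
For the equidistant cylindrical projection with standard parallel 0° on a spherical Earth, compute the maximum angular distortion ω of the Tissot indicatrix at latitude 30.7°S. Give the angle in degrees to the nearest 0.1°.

8.6°

Plate carrée maps x = Rλ, y = Rφ. The meridian scale is h = 1 and the parallel scale is k = 1/cos φ = sec φ.
At 30.7°: h = 1.000, k = 1.163; principal scales a = 1.163, b = 1.000.
sin(ω/2) = (a − b)/(a + b) = 0.1630/2.163 = 0.07535, so ω = 2 arcsin(0.07535) ≈ 8.6°.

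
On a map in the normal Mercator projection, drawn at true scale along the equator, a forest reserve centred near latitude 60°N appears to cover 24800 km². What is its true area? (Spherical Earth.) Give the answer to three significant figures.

6200 km²

The Mercator projection is conformal; its linear scale factor is the same in every direction and equals sec φ = 1/cos φ.
Areal scale = k² = sec²φ = 1/cos²(60°) = 1/0.5000² = 4.000.
True area = apparent / (areal scale) = 24800 / 4.000 ≈ 6200 km².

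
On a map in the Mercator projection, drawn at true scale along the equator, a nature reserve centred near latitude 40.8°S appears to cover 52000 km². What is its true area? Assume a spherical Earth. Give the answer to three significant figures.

29800 km²

Mercator is conformal, so the point scale is isotropic: h = k = sec φ = 1/cos φ.
Areal scale = k² = sec²φ = 1/cos²(40.8°) = 1/0.7570² = 1.745.
True area = apparent / (areal scale) = 52000 / 1.745 ≈ 29800 km².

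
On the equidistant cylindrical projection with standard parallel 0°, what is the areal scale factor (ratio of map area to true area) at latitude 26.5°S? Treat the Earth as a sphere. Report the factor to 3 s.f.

Plate carrée maps x = Rλ, y = Rφ. The meridian scale is h = 1 and the parallel scale is k = 1/cos φ = sec φ.
Areal scale = h·k = 1 × sec φ; at 26.5°, h = 1.000, k = 1.117, so h·k = 1.117.

1.12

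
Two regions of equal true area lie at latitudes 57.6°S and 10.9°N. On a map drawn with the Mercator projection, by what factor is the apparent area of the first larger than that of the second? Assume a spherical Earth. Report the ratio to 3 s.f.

On Mercator, area is exaggerated by sec²φ = 1/cos²φ.
At 57.6°: sec²(57.6°) = 1/0.5358² = 3.483.
At 10.9°: sec²(10.9°) = 1/0.9820² = 1.037.
Ratio = 3.483/1.037 = cos²(10.9°)/cos²(57.6°) ≈ 3.36.

3.36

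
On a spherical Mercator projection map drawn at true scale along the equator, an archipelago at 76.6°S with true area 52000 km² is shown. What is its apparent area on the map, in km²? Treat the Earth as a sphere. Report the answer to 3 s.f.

The Mercator projection is conformal; its linear scale factor is the same in every direction and equals sec φ = 1/cos φ.
Areal scale = k² = sec²φ = 1/cos²(76.6°) = 1/0.2317² = 18.62.
Apparent area = 52000 × 18.62 ≈ 968000 km².

968000 km²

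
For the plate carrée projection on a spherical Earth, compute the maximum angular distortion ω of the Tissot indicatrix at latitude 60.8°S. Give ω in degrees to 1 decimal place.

40.3°

Plate carrée maps x = Rλ, y = Rφ. The meridian scale is h = 1 and the parallel scale is k = 1/cos φ = sec φ.
At 60.8°: h = 1.000, k = 2.050; principal scales a = 2.050, b = 1.000.
sin(ω/2) = (a − b)/(a + b) = 1.050/3.050 = 0.3442, so ω = 2 arcsin(0.3442) ≈ 40.3°.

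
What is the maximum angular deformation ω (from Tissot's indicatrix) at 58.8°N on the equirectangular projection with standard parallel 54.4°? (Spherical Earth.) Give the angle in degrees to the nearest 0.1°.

With standard parallel φ₀ = 54.4°, the equirectangular projection gives x = Rλ cos φ₀, y = Rφ, so h = 1 and k = cos 54.4° / cos φ.
At 58.8°: h = 1.000, k = 1.124; principal scales a = 1.124, b = 1.000.
sin(ω/2) = (a − b)/(a + b) = 0.1237/2.124 = 0.05826, so ω = 2 arcsin(0.05826) ≈ 6.7°.

6.7°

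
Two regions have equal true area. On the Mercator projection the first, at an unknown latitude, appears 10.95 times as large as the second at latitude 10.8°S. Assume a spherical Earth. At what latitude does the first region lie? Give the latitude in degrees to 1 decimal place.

72.7°

For equal true areas on Mercator, apparent areas scale as sec²φ, so the ratio is cos²φ₂ / cos²φ₁.
cos²φ₂ / cos²φ₁ = 10.95  ⇒  cos φ₁ = cos 10.8° / √10.95 = 0.9823/3.309 = 0.2968.
φ₁ = arccos(0.2968) ≈ 72.7°.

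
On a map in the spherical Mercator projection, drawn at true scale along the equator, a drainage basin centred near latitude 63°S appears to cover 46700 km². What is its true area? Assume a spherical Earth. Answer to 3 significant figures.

For Mercator, h = k = sec φ (a conformal cylindrical projection has a single point scale, 1/cos φ).
Areal scale = k² = sec²φ = 1/cos²(63°) = 1/0.4540² = 4.852.
True area = apparent / (areal scale) = 46700 / 4.852 ≈ 9630 km².

9630 km²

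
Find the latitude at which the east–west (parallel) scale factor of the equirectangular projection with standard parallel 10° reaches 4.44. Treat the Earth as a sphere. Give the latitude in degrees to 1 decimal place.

77.2°

In the equirectangular projection with standard parallel φ₀ = 10° (x = Rλ cos φ₀, y = Rφ), meridians are true-scale (h = 1) and the parallel scale is k = cos φ₀ / cos φ.
k = cos φ₀ / cos φ = 4.44  ⇒  cos φ = cos 10° / 4.44 = 0.2218.
φ = arccos(0.2218) ≈ 77.2°.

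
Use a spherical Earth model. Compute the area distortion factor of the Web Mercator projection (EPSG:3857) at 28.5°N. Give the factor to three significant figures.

1.29

Mercator is conformal, so the point scale is isotropic: h = k = sec φ = 1/cos φ.
Areal scale = k² = sec²φ = 1/cos²(28.5°) = 1/0.8788² = 1.295.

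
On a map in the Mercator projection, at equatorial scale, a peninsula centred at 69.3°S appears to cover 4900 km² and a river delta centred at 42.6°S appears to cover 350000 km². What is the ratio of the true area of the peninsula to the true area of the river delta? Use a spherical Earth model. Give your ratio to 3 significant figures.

0.00323

Since Mercator area scale is 1/cos²φ, the true area equals the apparent area multiplied by cos²φ.
True area of peninsula: 4900 × cos²(69.3°) = 4900 × 0.1249 = 612.2 km².
True area of river delta: 350000 × cos²(42.6°) = 350000 × 0.5418 = 189600 km².
Ratio = 612.2 / 189600 ≈ 0.00323.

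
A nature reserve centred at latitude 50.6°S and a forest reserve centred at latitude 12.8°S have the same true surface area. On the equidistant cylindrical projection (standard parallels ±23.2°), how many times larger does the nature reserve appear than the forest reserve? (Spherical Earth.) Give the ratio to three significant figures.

The equidistant cylindrical projection with φ₀ = 23.2° has h = 1 (meridians true) and k = cos φ₀ / cos φ along parallels.
Areal scale at 50.6°: h·k = 1.000 × 1.448 = 1.448.
Areal scale at 12.8°: h·k = 1.000 × 0.9426 = 0.9426.
Ratio = 1.448/0.9426 ≈ 1.54.

1.54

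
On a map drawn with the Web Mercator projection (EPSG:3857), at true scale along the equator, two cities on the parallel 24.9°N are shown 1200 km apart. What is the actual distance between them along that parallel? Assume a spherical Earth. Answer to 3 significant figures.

The Mercator projection is conformal; its linear scale factor is the same in every direction and equals sec φ = 1/cos φ.
Along the parallel at 24.9°, map distances are exaggerated by k = sec 24.9° = 1.102.
True distance = 1200 / 1.102 = 1200 × cos 24.9° ≈ 1090 km.

1090 km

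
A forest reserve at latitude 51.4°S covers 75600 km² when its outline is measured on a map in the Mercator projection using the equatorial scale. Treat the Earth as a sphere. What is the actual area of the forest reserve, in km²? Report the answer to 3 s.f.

Mercator is conformal, so the point scale is isotropic: h = k = sec φ = 1/cos φ.
Areal scale = k² = sec²φ = 1/cos²(51.4°) = 1/0.6239² = 2.569.
True area = apparent / (areal scale) = 75600 / 2.569 ≈ 29400 km².

29400 km²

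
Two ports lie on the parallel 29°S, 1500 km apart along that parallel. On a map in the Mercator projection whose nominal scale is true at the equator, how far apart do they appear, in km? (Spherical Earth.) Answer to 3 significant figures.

Mercator is conformal, so the point scale is isotropic: h = k = sec φ = 1/cos φ.
Along the parallel, k = sec 29° = 1/0.8746 = 1.143.
Map distance = 1500 × 1.143 ≈ 1720 km.

1720 km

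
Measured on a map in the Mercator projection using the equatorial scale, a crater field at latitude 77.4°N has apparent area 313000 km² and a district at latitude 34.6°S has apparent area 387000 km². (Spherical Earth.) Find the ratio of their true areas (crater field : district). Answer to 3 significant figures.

0.0568

Since Mercator area scale is 1/cos²φ, the true area equals the apparent area multiplied by cos²φ.
True area of crater field: 313000 × cos²(77.4°) = 313000 × 0.04759 = 14890 km².
True area of district: 387000 × cos²(34.6°) = 387000 × 0.6776 = 262200 km².
Ratio = 14890 / 262200 ≈ 0.0568.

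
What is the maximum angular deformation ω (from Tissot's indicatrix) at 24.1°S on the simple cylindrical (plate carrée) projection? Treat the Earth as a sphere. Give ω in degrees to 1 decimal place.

For the equirectangular projection with φ₀ = 0 (plate carrée), h = 1 along meridians and k = sec φ along parallels.
At 24.1°: h = 1.000, k = 1.095; principal scales a = 1.095, b = 1.000.
sin(ω/2) = (a − b)/(a + b) = 0.09549/2.095 = 0.04557, so ω = 2 arcsin(0.04557) ≈ 5.2°.

5.2°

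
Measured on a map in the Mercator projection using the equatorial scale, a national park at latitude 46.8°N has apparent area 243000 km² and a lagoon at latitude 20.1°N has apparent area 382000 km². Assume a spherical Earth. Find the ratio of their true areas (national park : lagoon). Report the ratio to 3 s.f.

0.338

Since Mercator area scale is 1/cos²φ, the true area equals the apparent area multiplied by cos²φ.
True area of national park: 243000 × cos²(46.8°) = 243000 × 0.4686 = 113900 km².
True area of lagoon: 382000 × cos²(20.1°) = 382000 × 0.8819 = 336900 km².
Ratio = 113900 / 336900 ≈ 0.338.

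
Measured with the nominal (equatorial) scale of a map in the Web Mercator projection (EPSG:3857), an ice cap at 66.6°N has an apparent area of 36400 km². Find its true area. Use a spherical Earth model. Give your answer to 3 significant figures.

5740 km²

For Mercator, h = k = sec φ (a conformal cylindrical projection has a single point scale, 1/cos φ).
Areal scale = k² = sec²φ = 1/cos²(66.6°) = 1/0.3971² = 6.340.
True area = apparent / (areal scale) = 36400 / 6.340 ≈ 5740 km².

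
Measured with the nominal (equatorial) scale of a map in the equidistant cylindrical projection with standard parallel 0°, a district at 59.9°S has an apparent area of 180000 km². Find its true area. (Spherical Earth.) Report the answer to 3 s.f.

For the equirectangular projection with φ₀ = 0 (plate carrée), h = 1 along meridians and k = sec φ along parallels.
Areal scale = h·k = 1 × sec φ; at 59.9°, h = 1.000, k = 1.994, so h·k = 1.994.
True area = apparent / (areal scale) = 180000 / 1.994 ≈ 90300 km².

90300 km²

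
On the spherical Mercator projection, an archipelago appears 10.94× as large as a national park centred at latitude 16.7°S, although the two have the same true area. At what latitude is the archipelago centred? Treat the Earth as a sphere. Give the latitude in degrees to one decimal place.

On Mercator, (apparent₁)/(apparent₂) = sec²φ₁ / sec²φ₂ when true areas are equal.
cos²φ₂ / cos²φ₁ = 10.94  ⇒  cos φ₁ = cos 16.7° / √10.94 = 0.9578/3.308 = 0.2896.
φ₁ = arccos(0.2896) ≈ 73.2°.

73.2°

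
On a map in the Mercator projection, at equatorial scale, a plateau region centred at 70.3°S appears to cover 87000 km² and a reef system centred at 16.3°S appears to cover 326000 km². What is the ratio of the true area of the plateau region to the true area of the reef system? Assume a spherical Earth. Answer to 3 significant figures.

0.0329

On Mercator the areal scale is sec²φ, so true area = apparent × cos²φ.
True area of plateau region: 87000 × cos²(70.3°) = 87000 × 0.1136 = 9886 km².
True area of reef system: 326000 × cos²(16.3°) = 326000 × 0.9212 = 300300 km².
Ratio = 9886 / 300300 ≈ 0.0329.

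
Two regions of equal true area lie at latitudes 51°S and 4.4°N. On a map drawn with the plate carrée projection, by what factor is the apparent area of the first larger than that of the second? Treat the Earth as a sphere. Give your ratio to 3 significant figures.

1.58

In the plate carrée (x = Rλ, y = Rφ), meridians are true-scale (h = 1) and parallels are stretched by k = sec φ.
Areal scale at 51°: h·k = 1.000 × 1.589 = 1.589.
Areal scale at 4.4°: h·k = 1.000 × 1.003 = 1.003.
Ratio = 1.589/1.003 ≈ 1.58.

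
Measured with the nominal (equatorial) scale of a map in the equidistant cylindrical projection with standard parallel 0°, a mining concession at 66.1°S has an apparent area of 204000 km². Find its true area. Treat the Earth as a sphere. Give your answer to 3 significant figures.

82600 km²

For the equirectangular projection with φ₀ = 0 (plate carrée), h = 1 along meridians and k = sec φ along parallels.
Areal scale = h·k = 1 × sec φ; at 66.1°, h = 1.000, k = 2.468, so h·k = 2.468.
True area = apparent / (areal scale) = 204000 / 2.468 ≈ 82600 km².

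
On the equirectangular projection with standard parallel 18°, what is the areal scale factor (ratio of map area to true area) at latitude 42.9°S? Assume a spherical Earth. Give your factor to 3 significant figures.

The equidistant cylindrical projection with φ₀ = 18° has h = 1 (meridians true) and k = cos φ₀ / cos φ along parallels.
Areal scale = h·k = 1 × cos φ₀ / cos φ; at 42.9°, h = 1.000, k = 1.298, so h·k = 1.298.

1.30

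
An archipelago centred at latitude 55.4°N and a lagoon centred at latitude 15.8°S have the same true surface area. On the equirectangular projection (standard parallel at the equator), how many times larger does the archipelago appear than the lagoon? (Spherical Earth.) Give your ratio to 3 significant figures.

In the plate carrée (x = Rλ, y = Rφ), meridians are true-scale (h = 1) and parallels are stretched by k = sec φ.
Areal scale at 55.4°: h·k = 1.000 × 1.761 = 1.761.
Areal scale at 15.8°: h·k = 1.000 × 1.039 = 1.039.
Ratio = 1.761/1.039 ≈ 1.69.

1.69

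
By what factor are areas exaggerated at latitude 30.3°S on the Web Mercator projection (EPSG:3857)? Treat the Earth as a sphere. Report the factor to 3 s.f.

1.34

The Mercator projection is conformal; its linear scale factor is the same in every direction and equals sec φ = 1/cos φ.
Areal scale = k² = sec²φ = 1/cos²(30.3°) = 1/0.8634² = 1.341.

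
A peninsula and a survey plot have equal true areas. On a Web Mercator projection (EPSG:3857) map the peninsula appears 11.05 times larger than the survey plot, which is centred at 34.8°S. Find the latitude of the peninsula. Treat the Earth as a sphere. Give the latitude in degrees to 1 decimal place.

Mercator areal scale is sec²φ, so apparent-area ratio = sec²φ₁ / sec²φ₂ = cos²φ₂ / cos²φ₁.
cos²φ₂ / cos²φ₁ = 11.05  ⇒  cos φ₁ = cos 34.8° / √11.05 = 0.8211/3.324 = 0.2470.
φ₁ = arccos(0.2470) ≈ 75.7°.

75.7°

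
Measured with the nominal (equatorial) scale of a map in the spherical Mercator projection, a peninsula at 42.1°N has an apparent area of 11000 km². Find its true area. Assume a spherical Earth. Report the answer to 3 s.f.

6060 km²

For Mercator, h = k = sec φ (a conformal cylindrical projection has a single point scale, 1/cos φ).
Areal scale = k² = sec²φ = 1/cos²(42.1°) = 1/0.7420² = 1.816.
True area = apparent / (areal scale) = 11000 / 1.816 ≈ 6060 km².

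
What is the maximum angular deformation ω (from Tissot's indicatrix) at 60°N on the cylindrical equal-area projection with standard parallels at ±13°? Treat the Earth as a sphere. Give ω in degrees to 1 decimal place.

A cylindrical equal-area projection with standard parallel φ₀ has meridian scale h = cos φ / cos φ₀ and parallel scale k = cos φ₀ / cos φ (so areas are preserved, h·k = 1).
At 60°: h = 0.5132, k = 1.949; principal scales a = 1.949, b = 0.5132.
sin(ω/2) = (a − b)/(a + b) = 1.436/2.462 = 0.5831, so ω = 2 arcsin(0.5831) ≈ 71.3°.

71.3°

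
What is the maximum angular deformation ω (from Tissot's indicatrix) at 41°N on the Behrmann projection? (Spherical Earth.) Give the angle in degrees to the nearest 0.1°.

15.7°

The Behrmann projection is cylindrical equal-area with φ₀ = 30°. A cylindrical equal-area projection with standard parallel φ₀ has meridian scale h = cos φ / cos φ₀ and parallel scale k = cos φ₀ / cos φ (so areas are preserved, h·k = 1).
At 41°: h = 0.8715, k = 1.147; principal scales a = 1.147, b = 0.8715.
sin(ω/2) = (a − b)/(a + b) = 0.2760/2.019 = 0.1367, so ω = 2 arcsin(0.1367) ≈ 15.7°.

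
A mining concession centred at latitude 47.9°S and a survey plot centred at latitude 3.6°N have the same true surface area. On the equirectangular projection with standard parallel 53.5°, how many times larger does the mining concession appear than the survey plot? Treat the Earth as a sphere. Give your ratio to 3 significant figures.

In the equirectangular projection with standard parallel φ₀ = 53.5° (x = Rλ cos φ₀, y = Rφ), meridians are true-scale (h = 1) and the parallel scale is k = cos φ₀ / cos φ.
Areal scale at 47.9°: h·k = 1.000 × 0.8872 = 0.8872.
Areal scale at 3.6°: h·k = 1.000 × 0.5960 = 0.5960.
Ratio = 0.8872/0.5960 ≈ 1.49.

1.49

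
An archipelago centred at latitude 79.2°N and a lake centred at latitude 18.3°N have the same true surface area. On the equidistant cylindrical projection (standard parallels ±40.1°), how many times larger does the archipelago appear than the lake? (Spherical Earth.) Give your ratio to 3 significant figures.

The equidistant cylindrical projection with φ₀ = 40.1° has h = 1 (meridians true) and k = cos φ₀ / cos φ along parallels.
Areal scale at 79.2°: h·k = 1.000 × 4.082 = 4.082.
Areal scale at 18.3°: h·k = 1.000 × 0.8057 = 0.8057.
Ratio = 4.082/0.8057 ≈ 5.07.

5.07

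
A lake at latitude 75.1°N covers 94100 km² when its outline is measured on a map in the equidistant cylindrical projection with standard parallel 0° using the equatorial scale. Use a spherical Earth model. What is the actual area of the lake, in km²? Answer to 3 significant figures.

For the equirectangular projection with φ₀ = 0 (plate carrée), h = 1 along meridians and k = sec φ along parallels.
Areal scale = h·k = 1 × sec φ; at 75.1°, h = 1.000, k = 3.889, so h·k = 3.889.
True area = apparent / (areal scale) = 94100 / 3.889 ≈ 24200 km².

24200 km²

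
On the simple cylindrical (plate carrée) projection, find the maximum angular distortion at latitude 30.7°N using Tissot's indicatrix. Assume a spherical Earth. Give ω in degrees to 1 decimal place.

Plate carrée maps x = Rλ, y = Rφ. The meridian scale is h = 1 and the parallel scale is k = 1/cos φ = sec φ.
At 30.7°: h = 1.000, k = 1.163; principal scales a = 1.163, b = 1.000.
sin(ω/2) = (a − b)/(a + b) = 0.1630/2.163 = 0.07535, so ω = 2 arcsin(0.07535) ≈ 8.6°.

8.6°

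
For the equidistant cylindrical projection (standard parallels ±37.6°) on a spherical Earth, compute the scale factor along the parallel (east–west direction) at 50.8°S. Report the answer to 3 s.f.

The equidistant cylindrical projection with φ₀ = 37.6° has h = 1 (meridians true) and k = cos φ₀ / cos φ along parallels.
k = cos 37.6° / cos 50.8° = 0.7923/0.6320 = 1.254.

1.25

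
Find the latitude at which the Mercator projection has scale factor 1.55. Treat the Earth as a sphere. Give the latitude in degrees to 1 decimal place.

Mercator scale is k = sec φ = 1/cos φ.
1/cos φ = 1.55  ⇒  cos φ = 0.6452  ⇒  φ = arccos(0.6452) ≈ 49.8°.

49.8°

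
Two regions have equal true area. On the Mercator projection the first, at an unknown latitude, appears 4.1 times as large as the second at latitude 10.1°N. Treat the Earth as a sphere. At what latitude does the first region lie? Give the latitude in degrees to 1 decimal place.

On Mercator, (apparent₁)/(apparent₂) = sec²φ₁ / sec²φ₂ when true areas are equal.
cos²φ₂ / cos²φ₁ = 4.1  ⇒  cos φ₁ = cos 10.1° / √4.1 = 0.9845/2.025 = 0.4862.
φ₁ = arccos(0.4862) ≈ 60.9°.

60.9°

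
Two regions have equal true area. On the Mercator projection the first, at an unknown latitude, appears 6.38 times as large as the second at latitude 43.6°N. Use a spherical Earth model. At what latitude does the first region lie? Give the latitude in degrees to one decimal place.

On Mercator, (apparent₁)/(apparent₂) = sec²φ₁ / sec²φ₂ when true areas are equal.
cos²φ₂ / cos²φ₁ = 6.38  ⇒  cos φ₁ = cos 43.6° / √6.38 = 0.7242/2.526 = 0.2867.
φ₁ = arccos(0.2867) ≈ 73.3°.

73.3°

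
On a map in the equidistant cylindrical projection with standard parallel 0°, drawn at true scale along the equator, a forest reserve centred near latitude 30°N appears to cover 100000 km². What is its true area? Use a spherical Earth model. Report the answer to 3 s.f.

86600 km²

For the equirectangular projection with φ₀ = 0 (plate carrée), h = 1 along meridians and k = sec φ along parallels.
Areal scale = h·k = 1 × sec φ; at 30°, h = 1.000, k = 1.155, so h·k = 1.155.
True area = apparent / (areal scale) = 100000 / 1.155 ≈ 86600 km².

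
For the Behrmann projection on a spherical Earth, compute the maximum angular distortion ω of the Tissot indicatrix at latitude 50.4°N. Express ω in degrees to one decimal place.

The Behrmann projection is cylindrical equal-area with φ₀ = 30°. A cylindrical equal-area projection with standard parallel φ₀ has meridian scale h = cos φ / cos φ₀ and parallel scale k = cos φ₀ / cos φ (so areas are preserved, h·k = 1).
At 50.4°: h = 0.7360, k = 1.359; principal scales a = 1.359, b = 0.7360.
sin(ω/2) = (a − b)/(a + b) = 0.6226/2.095 = 0.2972, so ω = 2 arcsin(0.2972) ≈ 34.6°.

34.6°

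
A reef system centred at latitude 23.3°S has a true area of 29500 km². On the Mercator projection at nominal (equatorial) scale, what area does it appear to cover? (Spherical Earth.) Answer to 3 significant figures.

35000 km²

The Mercator projection is conformal; its linear scale factor is the same in every direction and equals sec φ = 1/cos φ.
Areal scale = k² = sec²φ = 1/cos²(23.3°) = 1/0.9184² = 1.185.
Apparent area = 29500 × 1.185 ≈ 35000 km².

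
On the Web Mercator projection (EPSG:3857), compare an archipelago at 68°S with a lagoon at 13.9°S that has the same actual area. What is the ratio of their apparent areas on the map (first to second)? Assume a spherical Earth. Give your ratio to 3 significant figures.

On Mercator, area is exaggerated by sec²φ = 1/cos²φ.
At 68°: sec²(68°) = 1/0.3746² = 7.126.
At 13.9°: sec²(13.9°) = 1/0.9707² = 1.061.
Ratio = 7.126/1.061 = cos²(13.9°)/cos²(68°) ≈ 6.71.

6.71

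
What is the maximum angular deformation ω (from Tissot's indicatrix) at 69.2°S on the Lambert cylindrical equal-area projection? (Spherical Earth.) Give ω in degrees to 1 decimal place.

The Lambert cylindrical equal-area projection is the cylindrical equal-area projection with its standard parallel at the equator (φ₀ = 0). A cylindrical equal-area projection with standard parallel φ₀ has meridian scale h = cos φ / cos φ₀ and parallel scale k = cos φ₀ / cos φ (so areas are preserved, h·k = 1).
At 69.2°: h = 0.3551, k = 2.816; principal scales a = 2.816, b = 0.3551.
sin(ω/2) = (a − b)/(a + b) = 2.461/3.171 = 0.7760, so ω = 2 arcsin(0.7760) ≈ 101.8°.

101.8°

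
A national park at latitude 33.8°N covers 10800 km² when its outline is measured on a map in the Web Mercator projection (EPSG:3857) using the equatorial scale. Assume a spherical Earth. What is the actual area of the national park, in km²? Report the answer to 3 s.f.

7460 km²

For Mercator, h = k = sec φ (a conformal cylindrical projection has a single point scale, 1/cos φ).
Areal scale = k² = sec²φ = 1/cos²(33.8°) = 1/0.8310² = 1.448.
True area = apparent / (areal scale) = 10800 / 1.448 ≈ 7460 km².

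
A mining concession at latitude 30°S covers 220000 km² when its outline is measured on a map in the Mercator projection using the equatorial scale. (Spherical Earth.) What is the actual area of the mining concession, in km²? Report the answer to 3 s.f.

165000 km²

For Mercator, h = k = sec φ (a conformal cylindrical projection has a single point scale, 1/cos φ).
Areal scale = k² = sec²φ = 1/cos²(30°) = 1/0.8660² = 1.333.
True area = apparent / (areal scale) = 220000 / 1.333 ≈ 165000 km².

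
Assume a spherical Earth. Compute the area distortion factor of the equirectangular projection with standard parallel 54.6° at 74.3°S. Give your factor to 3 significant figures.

The equidistant cylindrical projection with φ₀ = 54.6° has h = 1 (meridians true) and k = cos φ₀ / cos φ along parallels.
Areal scale = h·k = 1 × cos φ₀ / cos φ; at 74.3°, h = 1.000, k = 2.141, so h·k = 2.141.

2.14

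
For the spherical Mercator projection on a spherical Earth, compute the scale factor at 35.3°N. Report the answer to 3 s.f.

For Mercator, h = k = sec φ (a conformal cylindrical projection has a single point scale, 1/cos φ).
k = 1/cos 35.3° = 1/0.8161 = 1.225.

1.23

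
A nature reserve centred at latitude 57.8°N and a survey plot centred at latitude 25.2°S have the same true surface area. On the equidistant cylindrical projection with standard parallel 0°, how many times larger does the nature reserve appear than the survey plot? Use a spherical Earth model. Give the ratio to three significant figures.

1.70

For the equirectangular projection with φ₀ = 0 (plate carrée), h = 1 along meridians and k = sec φ along parallels.
Areal scale at 57.8°: h·k = 1.000 × 1.877 = 1.877.
Areal scale at 25.2°: h·k = 1.000 × 1.105 = 1.105.
Ratio = 1.877/1.105 ≈ 1.70.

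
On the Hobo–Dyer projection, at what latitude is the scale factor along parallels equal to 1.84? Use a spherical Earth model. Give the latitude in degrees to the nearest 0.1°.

64.5°

Hobo–Dyer is a cylindrical equal-area projection with standard parallels at ±37.5°. A cylindrical equal-area projection with standard parallel φ₀ has meridian scale h = cos φ / cos φ₀ and parallel scale k = cos φ₀ / cos φ (so areas are preserved, h·k = 1).
k = cos φ₀ / cos φ = 1.84  ⇒  cos φ = cos 37.5° / 1.84 = 0.4312.
φ = arccos(0.4312) ≈ 64.5°.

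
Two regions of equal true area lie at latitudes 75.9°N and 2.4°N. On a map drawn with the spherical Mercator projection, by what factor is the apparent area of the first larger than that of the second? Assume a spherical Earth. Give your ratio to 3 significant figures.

On Mercator, area is exaggerated by sec²φ = 1/cos²φ.
At 75.9°: sec²(75.9°) = 1/0.2436² = 16.85.
At 2.4°: sec²(2.4°) = 1/0.9991² = 1.002.
Ratio = 16.85/1.002 = cos²(2.4°)/cos²(75.9°) ≈ 16.8.

16.8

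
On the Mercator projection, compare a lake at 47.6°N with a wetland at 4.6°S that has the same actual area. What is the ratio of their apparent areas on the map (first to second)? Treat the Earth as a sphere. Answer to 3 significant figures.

On Mercator, area is exaggerated by sec²φ = 1/cos²φ.
At 47.6°: sec²(47.6°) = 1/0.6743² = 2.199.
At 4.6°: sec²(4.6°) = 1/0.9968² = 1.006.
Ratio = 2.199/1.006 = cos²(4.6°)/cos²(47.6°) ≈ 2.19.

2.19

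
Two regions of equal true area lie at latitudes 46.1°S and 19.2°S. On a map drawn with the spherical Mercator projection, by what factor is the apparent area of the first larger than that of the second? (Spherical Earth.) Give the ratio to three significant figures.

1.85

On Mercator, area is exaggerated by sec²φ = 1/cos²φ.
At 46.1°: sec²(46.1°) = 1/0.6934² = 2.080.
At 19.2°: sec²(19.2°) = 1/0.9444² = 1.121.
Ratio = 2.080/1.121 = cos²(19.2°)/cos²(46.1°) ≈ 1.85.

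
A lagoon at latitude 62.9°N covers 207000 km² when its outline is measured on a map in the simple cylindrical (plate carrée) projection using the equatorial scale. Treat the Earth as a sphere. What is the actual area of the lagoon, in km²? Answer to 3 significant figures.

94300 km²

For the equirectangular projection with φ₀ = 0 (plate carrée), h = 1 along meridians and k = sec φ along parallels.
Areal scale = h·k = 1 × sec φ; at 62.9°, h = 1.000, k = 2.195, so h·k = 2.195.
True area = apparent / (areal scale) = 207000 / 2.195 ≈ 94300 km².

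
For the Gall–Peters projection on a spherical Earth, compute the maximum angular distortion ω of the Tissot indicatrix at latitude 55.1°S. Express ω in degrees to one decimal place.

24.1°

The Gall–Peters projection is cylindrical equal-area with φ₀ = 45°. A cylindrical equal-area projection with standard parallel φ₀ has meridian scale h = cos φ / cos φ₀ and parallel scale k = cos φ₀ / cos φ (so areas are preserved, h·k = 1).
At 55.1°: h = 0.8091, k = 1.236; principal scales a = 1.236, b = 0.8091.
sin(ω/2) = (a − b)/(a + b) = 0.4267/2.045 = 0.2087, so ω = 2 arcsin(0.2087) ≈ 24.1°.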